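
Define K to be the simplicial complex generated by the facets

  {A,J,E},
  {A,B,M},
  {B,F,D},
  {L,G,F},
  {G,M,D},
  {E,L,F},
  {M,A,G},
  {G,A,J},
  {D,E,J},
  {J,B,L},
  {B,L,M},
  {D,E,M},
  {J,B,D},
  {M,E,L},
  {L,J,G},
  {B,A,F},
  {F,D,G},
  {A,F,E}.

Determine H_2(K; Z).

H_2 ≅ Z.

Take the total order A < B < D < E < F < G < J < L < M on the vertex set. Then K (dimension 2) consists of the simplices:

  0-simplices (9): A, B, D, E, F, G, J, L, M
  1-simplices (27): AB, AE, AF, AG, AJ, AM, BD, BF, BJ, BL, BM, DE, DF, DG, DJ, DM, EF, EJ, EL, EM, FG, FL, GJ, GL, GM, JL, LM
  2-simplices (18): ABF, ABM, AEF, AEJ, AGJ, AGM, BDF, BDJ, BJL, BLM, DEJ, DEM, DFG, DGM, EFL, ELM, FGL, GJL

so the chain groups are C_0 ≅ Z^9, C_1 ≅ Z^27, C_2 ≅ Z^18.

Boundary ∂_1: C_1 → C_0 is given by ∂[p,q] = [q] − [p].
As a 9×27 matrix over Z this has rank 8, with invariant factors (1,1,1,1,1,1,1,1).

Boundary ∂_2: C_2 → C_1 maps a triangle to the signed sum of its edges. For instance
  ∂BDJ = DJ − BJ + BD,
  ∂DEJ = EJ − DJ + DE.
This gives a 27×18 integer matrix of rank 17; reducing to Smith normal form yields diagonal entries (1,1,1,1,1,1,1,1,1,1,1,1,1,1,1,1,1).

From H_k ≅ ker(∂_k) / im(∂_{k+1}) we obtain:

  H_2: rank ker ∂_2 − rank ∂_3 = (18 − 17) − 0 = 1, and there is no ∂_3, so H_2 ≅ Z.

(K is a triangulation of the torus T^2.)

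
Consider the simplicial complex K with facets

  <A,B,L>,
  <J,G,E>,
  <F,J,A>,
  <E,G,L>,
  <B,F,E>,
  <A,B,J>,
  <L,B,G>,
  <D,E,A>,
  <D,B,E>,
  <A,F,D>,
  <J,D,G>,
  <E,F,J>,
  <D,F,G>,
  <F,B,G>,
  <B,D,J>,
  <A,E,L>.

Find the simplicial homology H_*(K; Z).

H_0 ≅ Z,  H_1 ≅ Z^2,  H_2 ≅ Z.

We work with the vertex ordering A < B < D < E < F < G < J < L. The simplices of K, each written with vertices in increasing order, are:

  0-simplices (8): A, B, D, E, F, G, J, L
  1-simplices (24): AB, AD, AE, AF, AJ, AL, BD, BE, BF, BG, BJ, BL, DE, DF, DG, DJ, EF, EG, EJ, EL, FG, FJ, GJ, GL
  2-simplices (16): ABJ, ABL, ADE, ADF, AEL, AFJ, BDE, BDJ, BEF, BFG, BGL, DFG, DGJ, EFJ, EGJ, EGL

Hence C_0 ≅ Z^8, C_1 ≅ Z^24, C_2 ≅ Z^16.

∂_1: C_1 → C_0 is given by ∂[p,q] = [q] − [p]. For instance
  ∂AB = B − A.
The 8×24 boundary matrix has rank 7 and Smith normal form diag(1,1,1,1,1,1,1).

∂_2: C_2 → C_1 maps a triangle to the signed sum of its edges. For instance
  ∂BFG = FG − BG + BF,
  ∂EGJ = GJ − EJ + EG.
The resulting 24×16 matrix has rank 15, and its Smith normal form has invariant factors (1,1,1,1,1,1,1,1,1,1,1,1,1,1,1).

From H_k ≅ ker(∂_k) / im(∂_{k+1}) we obtain:

  H_0: rank C_0 − rank ∂_1 = 8 − 7 = 1, and the invariant factors of ∂_1 are all 1, so H_0 ≅ Z.
  H_1: rank ker ∂_1 − rank ∂_2 = (24 − 7) − 15 = 2, and the invariant factors of ∂_2 are all 1, so H_1 ≅ Z^2.
  H_2: rank ker ∂_2 − rank ∂_3 = (16 − 15) − 0 = 1, and there is no ∂_3, so H_2 ≅ Z.

(K is a triangulation of the torus T^2.)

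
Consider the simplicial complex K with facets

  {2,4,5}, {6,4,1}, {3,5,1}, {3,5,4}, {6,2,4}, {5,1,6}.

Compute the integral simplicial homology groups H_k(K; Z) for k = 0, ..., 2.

H_0 = Z,  H_1 = Z,  H_2 = 0.

We work with the vertex ordering 1 < 2 < 3 < 4 < 5 < 6. The simplices of K, each written with vertices in increasing order, are:

  0-simplices (6): [1], [2], [3], [4], [5], [6]
  1-simplices (12): [1,3], [1,4], [1,5], [1,6], [2,4], [2,5], [2,6], [3,4], [3,5], [4,5], [4,6], [5,6]
  2-simplices (6): [1,3,5], [1,4,6], [1,5,6], [2,4,5], [2,4,6], [3,4,5]

Hence C_0 ≅ Z^6, C_1 ≅ Z^12, C_2 ≅ Z^6.

Boundary ∂_1: C_1 → C_0 sends each edge [p,q] (with p < q) to q − p.
The 6×12 boundary matrix has rank 5 and Smith normal form diag(1,1,1,1,1).

Boundary ∂_2: C_2 → C_1 acts by ∂[p,q,r] = [q,r] − [p,r] + [p,q]. For instance
  ∂[1,3,5] = [3,5] − [1,5] + [1,3],
  ∂[1,5,6] = [5,6] − [1,6] + [1,5].
This gives a 12×6 integer matrix of rank 6; reducing to Smith normal form yields diagonal entries (1,1,1,1,1,1).

Reading off H_k = ker ∂_k / im ∂_{k+1}:

  H_0: rank C_0 − rank ∂_1 = 6 − 5 = 1, and the invariant factors of ∂_1 are all 1, so H_0 = Z.
  H_1: rank ker ∂_1 − rank ∂_2 = (12 − 5) − 6 = 1, and the invariant factors of ∂_2 are all 1, so H_1 = Z.
  H_2: rank ker ∂_2 − rank ∂_3 = (6 − 6) − 0 = 0, and there is no ∂_3, so H_2 = 0.

As a check, the Euler characteristic is 6 − 12 + 6 = 0, which agrees with 1 − 1 + 0 = 0.
(K is a triangulation of the cylinder S^1 x I.)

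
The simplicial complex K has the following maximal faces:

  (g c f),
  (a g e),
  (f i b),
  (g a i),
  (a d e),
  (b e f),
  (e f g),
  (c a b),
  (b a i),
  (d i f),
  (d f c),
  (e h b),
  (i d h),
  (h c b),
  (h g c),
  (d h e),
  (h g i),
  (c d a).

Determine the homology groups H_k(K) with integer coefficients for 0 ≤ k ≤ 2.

H_0 ≅ Z,  H_1 ≅ Z^2,  H_2 ≅ Z.

Take the total order a < b < c < d < e < f < g < h < i on the vertex set. Then K (dimension 2) consists of the simplices:

  0-simplices (9): a, b, c, d, e, f, g, h, i
  1-simplices (27): ab, ac, ad, ae, ag, ai, bc, be, bf, bh, bi, cd, cf, cg, ch, de, df, dh, di, ef, eg, eh, fg, fi, gh, gi, hi
  2-simplices (18): abc, abi, acd, ade, aeg, agi, bch, bef, beh, bfi, cdf, cfg, cgh, deh, dfi, dhi, efg, ghi

so the chain groups are C_0 ≅ Z^9, C_1 ≅ Z^27, C_2 ≅ Z^18.

∂_1: C_1 → C_0 sends each edge [p,q] (with p < q) to q − p. For instance
  ∂di = i − d.
As a 9×27 matrix over Z this has rank 8, with invariant factors (1,1,1,1,1,1,1,1).

The boundary map ∂_2: C_2 → C_1 sends each 2-simplex [p,q,r] to [q,r] − [p,r] + [p,q]. For instance
  ∂aeg = eg − ag + ae,
  ∂deh = eh − dh + de.
As a 27×18 matrix over Z this has rank 17, with invariant factors (1,1,1,1,1,1,1,1,1,1,1,1,1,1,1,1,1).

From H_k ≅ ker(∂_k) / im(∂_{k+1}) we obtain:

  H_0: rank C_0 − rank ∂_1 = 9 − 8 = 1, and the invariant factors of ∂_1 are all 1, so H_0 ≅ Z.
  H_1: rank ker ∂_1 − rank ∂_2 = (27 − 8) − 17 = 2, and the invariant factors of ∂_2 are all 1, so H_1 ≅ Z^2.
  H_2: rank ker ∂_2 − rank ∂_3 = (18 − 17) − 0 = 1, and there is no ∂_3, so H_2 ≅ Z.

As a check, the Euler characteristic is 9 − 27 + 18 = 0, which agrees with 1 − 2 + 1 = 0.
(K is a triangulation of the torus T^2.)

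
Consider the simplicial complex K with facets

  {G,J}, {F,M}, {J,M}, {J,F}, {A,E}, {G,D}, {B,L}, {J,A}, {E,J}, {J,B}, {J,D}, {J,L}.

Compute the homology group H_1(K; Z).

H_1 = Z^4.

K has 9 vertices, 12 edges.
rank ∂_1 = 8, rank ∂_2 = 0 ⇒ b_1 = 12 − 8 − 0 = 4. So H_1 ≅ Z^4.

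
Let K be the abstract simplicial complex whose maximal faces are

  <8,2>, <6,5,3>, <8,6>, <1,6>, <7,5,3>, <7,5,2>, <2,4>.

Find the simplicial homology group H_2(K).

H_2 ≅ 0.

K has 8 vertices, 11 edges, 3 triangles.
rank ∂_2 = 3, rank ∂_3 = 0 ⇒ b_2 = 3 − 3 − 0 = 0. So H_2 = 0.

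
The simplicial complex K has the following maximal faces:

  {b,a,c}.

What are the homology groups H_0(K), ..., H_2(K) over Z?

H_0 = Z,  H_1 = 0,  H_2 = 0.

Order the vertices as a < b < c. Listing each simplex with vertices in this order, K has dimension 2 with simplices:

  0-simplices (3): a, b, c
  1-simplices (3): ab, ac, bc
  2-simplices (1): abc

Hence C_0 ≅ Z^3, C_1 ≅ Z^3, C_2 ≅ Z^1.

Boundary ∂_1: C_1 → C_0 maps an edge to its endpoints' difference, ∂[p,q] = q − p.
As a 3×3 matrix over Z this has rank 2, with invariant factors (1,1).

The boundary map ∂_2: C_2 → C_1 maps a triangle to the signed sum of its edges. For instance
  ∂abc = bc − ac + ab.
The resulting 3×1 matrix has rank 1, and its Smith normal form has invariant factors (1).

Reading off H_k = ker ∂_k / im ∂_{k+1}:

  H_0: rank C_0 − rank ∂_1 = 3 − 2 = 1, and the invariant factors of ∂_1 are all 1, so H_0 ≅ Z.
  H_1: rank ker ∂_1 − rank ∂_2 = (3 − 2) − 1 = 0, and the invariant factors of ∂_2 are all 1, so H_1 ≅ 0.
  H_2: rank ker ∂_2 − rank ∂_3 = (1 − 1) − 0 = 0, and there is no ∂_3, so H_2 ≅ 0.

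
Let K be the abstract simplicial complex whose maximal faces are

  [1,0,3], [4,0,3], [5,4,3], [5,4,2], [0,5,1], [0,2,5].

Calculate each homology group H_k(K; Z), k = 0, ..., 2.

H_0 = Z,  H_1 = Z,  H_2 = 0.

K has 6 vertices, 12 edges, 6 triangles.
rank ∂_0 = 0, rank ∂_1 = 5 ⇒ b_0 = 6 − 0 − 5 = 1; all invariant factors of ∂_1 are 1 so no torsion. So H_0 = Z.
rank ∂_1 = 5, rank ∂_2 = 6 ⇒ b_1 = 12 − 5 − 6 = 1; all invariant factors of ∂_2 are 1 so no torsion. So H_1 = Z.
rank ∂_2 = 6, rank ∂_3 = 0 ⇒ b_2 = 6 − 6 − 0 = 0. So H_2 = 0.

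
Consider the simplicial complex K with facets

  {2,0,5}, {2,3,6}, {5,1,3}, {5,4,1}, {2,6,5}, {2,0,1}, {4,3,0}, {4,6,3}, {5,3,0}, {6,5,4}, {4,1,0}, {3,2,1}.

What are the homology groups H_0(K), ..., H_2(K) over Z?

H_0 = Z,  H_1 = Z_2,  H_2 = 0.

We work with the vertex ordering 0 < 1 < 2 < 3 < 4 < 5 < 6. The simplices of K, each written with vertices in increasing order, are:

  0-simplices (7): [0], [1], [2], [3], [4], [5], [6]
  1-simplices (18): [0,1], [0,2], [0,3], [0,4], [0,5], [1,2], [1,3], [1,4], [1,5], [2,3], [2,5], [2,6], [3,4], [3,5], [3,6], [4,5], [4,6], [5,6]
  2-simplices (12): [0,1,2], [0,1,4], [0,2,5], [0,3,4], [0,3,5], [1,2,3], [1,3,5], [1,4,5], [2,3,6], [2,5,6], [3,4,6], [4,5,6]

so the chain groups are C_0 ≅ Z^7, C_1 ≅ Z^18, C_2 ≅ Z^12.

Boundary ∂_1: C_1 → C_0 maps an edge to its endpoints' difference, ∂[p,q] = q − p. For instance
  ∂[0,1] = [1] − [0].
The 7×18 boundary matrix has rank 6 and Smith normal form diag(1,1,1,1,1,1).

∂_2: C_2 → C_1 sends each 2-simplex [p,q,r] to [q,r] − [p,r] + [p,q]. For instance
  ∂[2,3,6] = [3,6] − [2,6] + [2,3],
  ∂[1,2,3] = [2,3] − [1,3] + [1,2].
As a 18×12 matrix over Z this has rank 12, with invariant factors (1,1,1,1,1,1,1,1,1,1,1,2).

Now H_k = ker ∂_k / im ∂_{k+1}, so:

  H_0: rank C_0 − rank ∂_1 = 7 − 6 = 1, and the invariant factors of ∂_1 are all 1, so H_0 = Z.
  H_1: rank ker ∂_1 − rank ∂_2 = (18 − 6) − 12 = 0, and ∂_2 has invariant factor 2 > 1, so H_1 = Z_2.
  H_2: rank ker ∂_2 − rank ∂_3 = (12 − 12) − 0 = 0, and there is no ∂_3, so H_2 = 0.

(K is a triangulation of the real projective plane RP^2.)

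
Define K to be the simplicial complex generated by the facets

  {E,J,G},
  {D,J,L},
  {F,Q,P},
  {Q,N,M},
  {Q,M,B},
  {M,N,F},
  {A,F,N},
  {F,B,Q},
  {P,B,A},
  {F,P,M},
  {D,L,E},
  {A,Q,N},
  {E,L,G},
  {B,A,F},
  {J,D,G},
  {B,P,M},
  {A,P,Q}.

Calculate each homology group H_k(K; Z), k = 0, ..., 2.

H_0 = Z^2,  H_1 = Z ⊕ Z/2,  H_2 = 0.

Take the total order A < B < D < E < F < G < J < L < M < N < P < Q on the vertex set. Then K (dimension 2) consists of the simplices:

  0-simplices (12): A, B, D, E, F, G, J, L, M, N, P, Q
  1-simplices (28): AB, AF, AN, AP, AQ, BF, BM, BP, BQ, DE, DG, DJ, DL, EG, EJ, EL, FM, FN, FP, FQ, GJ, GL, JL, MN, MP, MQ, NQ, PQ
  2-simplices (17): ABF, ABP, AFN, ANQ, APQ, BFQ, BMP, BMQ, DEL, DGJ, DJL, EGJ, EGL, FMN, FMP, FPQ, MNQ

so the chain groups are C_0 ≅ Z^12, C_1 ≅ Z^28, C_2 ≅ Z^17.

The boundary map ∂_1: C_1 → C_0 maps an edge to its endpoints' difference, ∂[p,q] = q − p.
This gives a 12×28 integer matrix of rank 10; reducing to Smith normal form yields diagonal entries (1,1,1,1,1,1,1,1,1,1).

Boundary ∂_2: C_2 → C_1 maps a triangle to the signed sum of its edges. For instance
  ∂APQ = PQ − AQ + AP,
  ∂ABP = BP − AP + AB.
The 28×17 boundary matrix has rank 17 and Smith normal form diag(1,1,1,1,1,1,1,1,1,1,1,1,1,1,1,1,2).

Reading off H_k = ker ∂_k / im ∂_{k+1}:

  H_0: rank C_0 − rank ∂_1 = 12 − 10 = 2, and the invariant factors of ∂_1 are all 1, so H_0 = Z^2.
  H_1: rank ker ∂_1 − rank ∂_2 = (28 − 10) − 17 = 1, and ∂_2 has invariant factor 2 > 1, so H_1 = Z ⊕ Z/2.
  H_2: rank ker ∂_2 − rank ∂_3 = (17 − 17) − 0 = 0, and there is no ∂_3, so H_2 = 0.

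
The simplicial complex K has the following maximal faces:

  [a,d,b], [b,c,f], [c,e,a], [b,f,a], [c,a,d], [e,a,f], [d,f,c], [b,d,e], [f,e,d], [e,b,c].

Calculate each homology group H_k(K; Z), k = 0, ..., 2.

Fix the vertex order a < b < c < d < e < f and write every simplex with vertices in increasing order. Then dim K = 2 and the simplices of K are:

  0-simplices (6): a, b, c, d, e, f
  1-simplices (15): ab, ac, ad, ae, af, bc, bd, be, bf, cd, ce, cf, de, df, ef
  2-simplices (10): abd, abf, acd, ace, aef, bce, bcf, bde, cdf, def

Hence C_0 ≅ Z^6, C_1 ≅ Z^15, C_2 ≅ Z^10.

Boundary ∂_1: C_1 → C_0 maps an edge to its endpoints' difference, ∂[p,q] = q − p. For instance
  ∂ac = c − a.
The resulting 6×15 matrix has rank 5, and its Smith normal form has invariant factors (1,1,1,1,1).

∂_2: C_2 → C_1 maps a triangle to the signed sum of its edges. For instance
  ∂acd = cd − ad + ac,
  ∂abd = bd − ad + ab.
As a 15×10 matrix over Z this has rank 10, with invariant factors (1,1,1,1,1,1,1,1,1,2).

From H_k ≅ ker(∂_k) / im(∂_{k+1}) we obtain:

  H_0: rank C_0 − rank ∂_1 = 6 − 5 = 1, and the invariant factors of ∂_1 are all 1, so H_0 = Z.
  H_1: rank ker ∂_1 − rank ∂_2 = (15 − 5) − 10 = 0, and ∂_2 has invariant factor 2 > 1, so H_1 = Z/2Z.
  H_2: rank ker ∂_2 − rank ∂_3 = (10 − 10) − 0 = 0, and there is no ∂_3, so H_2 = 0.

As a check, the Euler characteristic is 6 − 15 + 10 = 1, which agrees with 1 − 0 + 0 = 1.

H_0 = Z,  H_1 = Z/2Z,  H_2 = 0.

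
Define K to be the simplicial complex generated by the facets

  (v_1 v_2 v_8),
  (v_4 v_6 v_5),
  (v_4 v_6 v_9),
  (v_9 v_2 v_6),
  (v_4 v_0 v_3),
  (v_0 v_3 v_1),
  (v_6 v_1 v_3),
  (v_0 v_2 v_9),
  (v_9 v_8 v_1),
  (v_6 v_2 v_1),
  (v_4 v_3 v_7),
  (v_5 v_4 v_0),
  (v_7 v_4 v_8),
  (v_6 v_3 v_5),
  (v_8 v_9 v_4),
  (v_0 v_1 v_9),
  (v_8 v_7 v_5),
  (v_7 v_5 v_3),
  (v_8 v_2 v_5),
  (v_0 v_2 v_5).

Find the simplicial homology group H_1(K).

K has 10 vertices, 30 edges, 20 triangles.
rank ∂_1 = 9, rank ∂_2 = 20 ⇒ b_1 = 30 − 9 − 20 = 1; ∂_2 has invariant factor(s) [2] giving torsion. So H_1 = Z ⊕ Z/2.

H_1 ≅ Z ⊕ Z/2.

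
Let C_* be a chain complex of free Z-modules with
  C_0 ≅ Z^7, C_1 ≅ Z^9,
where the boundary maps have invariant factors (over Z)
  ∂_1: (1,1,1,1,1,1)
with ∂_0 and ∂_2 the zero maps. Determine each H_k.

H_0 ≅ Z,  H_1 ≅ Z^3.

H_0: b_0 = 7 − 0 − 6 = 1; torsion from ∂_1 factors > 1: none. So H_0 ≅ Z.
H_1: b_1 = 9 − 6 − 0 = 3; torsion from ∂_2 factors > 1: none. So H_1 ≅ Z^3.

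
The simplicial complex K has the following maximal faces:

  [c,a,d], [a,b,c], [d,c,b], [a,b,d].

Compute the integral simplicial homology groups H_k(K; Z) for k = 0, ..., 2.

Order the vertices as a < b < c < d. Listing each simplex with vertices in this order, K has dimension 2 with simplices:

  0-simplices (4): a, b, c, d
  1-simplices (6): ab, ac, ad, bc, bd, cd
  2-simplices (4): abc, abd, acd, bcd

giving chain groups C_0 ≅ Z^4, C_1 ≅ Z^6, C_2 ≅ Z^4.

The boundary map ∂_1: C_1 → C_0 is given by ∂[p,q] = [q] − [p].
This gives a 4×6 integer matrix of rank 3; reducing to Smith normal form yields diagonal entries (1,1,1).

The boundary map ∂_2: C_2 → C_1 acts by ∂[p,q,r] = [q,r] − [p,r] + [p,q]. For instance
  ∂abc = bc − ac + ab,
  ∂abd = bd − ad + ab.
The resulting 6×4 matrix has rank 3, and its Smith normal form has invariant factors (1,1,1).

Reading off H_k = ker ∂_k / im ∂_{k+1}:

  H_0: rank C_0 − rank ∂_1 = 4 − 3 = 1, and the invariant factors of ∂_1 are all 1, so H_0 ≅ Z.
  H_1: rank ker ∂_1 − rank ∂_2 = (6 − 3) − 3 = 0, and the invariant factors of ∂_2 are all 1, so H_1 ≅ 0.
  H_2: rank ker ∂_2 − rank ∂_3 = (4 − 3) − 0 = 1, and there is no ∂_3, so H_2 ≅ Z.

(K is a triangulation of the 2-sphere S^2.)

H_0 ≅ Z,  H_1 = 0,  H_2 ≅ Z.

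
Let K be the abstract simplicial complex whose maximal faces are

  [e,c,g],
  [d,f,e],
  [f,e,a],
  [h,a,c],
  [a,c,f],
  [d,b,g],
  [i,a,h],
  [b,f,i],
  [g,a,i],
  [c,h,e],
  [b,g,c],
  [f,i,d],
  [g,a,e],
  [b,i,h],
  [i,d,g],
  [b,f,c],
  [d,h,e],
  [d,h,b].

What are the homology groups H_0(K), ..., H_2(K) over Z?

Order the vertices as a < b < c < d < e < f < g < h < i. Listing each simplex with vertices in this order, K has dimension 2 with simplices:

  0-simplices (9): a, b, c, d, e, f, g, h, i
  1-simplices (27): ac, ae, af, ag, ah, ai, bc, bd, bf, bg, bh, bi, ce, cf, cg, ch, de, df, dg, dh, di, ef, eg, eh, fi, gi, hi
  2-simplices (18): acf, ach, aef, aeg, agi, ahi, bcf, bcg, bdg, bdh, bfi, bhi, ceg, ceh, def, deh, dfi, dgi

Hence C_0 ≅ Z^9, C_1 ≅ Z^27, C_2 ≅ Z^18.

∂_1: C_1 → C_0 sends each edge [p,q] (with p < q) to q − p.
This gives a 9×27 integer matrix of rank 8; reducing to Smith normal form yields diagonal entries (1,1,1,1,1,1,1,1).

The boundary map ∂_2: C_2 → C_1 maps a triangle to the signed sum of its edges. For instance
  ∂acf = cf − af + ac,
  ∂ceh = eh − ch + ce.
The resulting 27×18 matrix has rank 18, and its Smith normal form has invariant factors (1,1,1,1,1,1,1,1,1,1,1,1,1,1,1,1,1,2).

From H_k ≅ ker(∂_k) / im(∂_{k+1}) we obtain:

  H_0: rank C_0 − rank ∂_1 = 9 − 8 = 1, and the invariant factors of ∂_1 are all 1, so H_0 ≅ Z.
  H_1: rank ker ∂_1 − rank ∂_2 = (27 − 8) − 18 = 1, and ∂_2 has invariant factor 2 > 1, so H_1 ≅ Z × Z/2.
  H_2: rank ker ∂_2 − rank ∂_3 = (18 − 18) − 0 = 0, and there is no ∂_3, so H_2 ≅ 0.

As a check, the Euler characteristic is 9 − 27 + 18 = 0, which agrees with 1 − 1 + 0 = 0.

H_0 ≅ Z,  H_1 ≅ Z × Z/2,  H_2 = 0.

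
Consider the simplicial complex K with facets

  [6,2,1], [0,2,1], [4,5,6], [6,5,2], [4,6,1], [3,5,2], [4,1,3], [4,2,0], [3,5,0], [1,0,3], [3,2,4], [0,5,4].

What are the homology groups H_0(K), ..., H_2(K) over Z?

K has 7 vertices, 18 edges, 12 triangles.
rank ∂_0 = 0, rank ∂_1 = 6 ⇒ b_0 = 7 − 0 − 6 = 1; all invariant factors of ∂_1 are 1 so no torsion. So H_0 = Z.
rank ∂_1 = 6, rank ∂_2 = 12 ⇒ b_1 = 18 − 6 − 12 = 0; ∂_2 has invariant factor(s) [2] giving torsion. So H_1 = Z_2.
rank ∂_2 = 12, rank ∂_3 = 0 ⇒ b_2 = 12 − 12 − 0 = 0. So H_2 = 0.

H_0 = Z,  H_1 = Z_2,  H_2 = 0.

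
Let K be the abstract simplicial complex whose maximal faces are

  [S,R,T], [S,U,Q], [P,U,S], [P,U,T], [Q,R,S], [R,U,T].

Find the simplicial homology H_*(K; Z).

H_0 = Z,  H_1 = Z,  H_2 = 0.

Fix the vertex order P < Q < R < S < T < U and write every simplex with vertices in increasing order. Then dim K = 2 and the simplices of K are:

  0-simplices (6): P, Q, R, S, T, U
  1-simplices (12): PS, PT, PU, QR, QS, QU, RS, RT, RU, ST, SU, TU
  2-simplices (6): PSU, PTU, QRS, QSU, RST, RTU

Hence C_0 ≅ Z^6, C_1 ≅ Z^12, C_2 ≅ Z^6.

∂_1: C_1 → C_0 sends each edge [p,q] (with p < q) to q − p.
This gives a 6×12 integer matrix of rank 5; reducing to Smith normal form yields diagonal entries (1,1,1,1,1).

Boundary ∂_2: C_2 → C_1 sends each 2-simplex [p,q,r] to [q,r] − [p,r] + [p,q]. For instance
  ∂QRS = RS − QS + QR,
  ∂RTU = TU − RU + RT.
The 12×6 boundary matrix has rank 6 and Smith normal form diag(1,1,1,1,1,1).

Now H_k = ker ∂_k / im ∂_{k+1}, so:

  H_0: rank C_0 − rank ∂_1 = 6 − 5 = 1, and the invariant factors of ∂_1 are all 1, so H_0 ≅ Z.
  H_1: rank ker ∂_1 − rank ∂_2 = (12 − 5) − 6 = 1, and the invariant factors of ∂_2 are all 1, so H_1 ≅ Z.
  H_2: rank ker ∂_2 − rank ∂_3 = (6 − 6) − 0 = 0, and there is no ∂_3, so H_2 ≅ 0.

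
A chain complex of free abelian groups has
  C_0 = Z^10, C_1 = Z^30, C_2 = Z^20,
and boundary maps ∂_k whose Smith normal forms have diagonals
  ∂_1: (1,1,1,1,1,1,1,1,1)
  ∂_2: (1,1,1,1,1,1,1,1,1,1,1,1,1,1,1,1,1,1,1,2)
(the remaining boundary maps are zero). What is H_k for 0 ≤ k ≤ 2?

H_0 = Z,  H_1 = Z ⊕ Z/2Z,  H_2 = 0.

H_0: b_0 = 10 − 0 − 9 = 1; torsion from ∂_1 factors > 1: none. So H_0 = Z.
H_1: b_1 = 30 − 9 − 20 = 1; torsion from ∂_2 factors > 1: [2]. So H_1 = Z ⊕ Z/2Z.
H_2: b_2 = 20 − 20 − 0 = 0; torsion from ∂_3 factors > 1: none. So H_2 = 0.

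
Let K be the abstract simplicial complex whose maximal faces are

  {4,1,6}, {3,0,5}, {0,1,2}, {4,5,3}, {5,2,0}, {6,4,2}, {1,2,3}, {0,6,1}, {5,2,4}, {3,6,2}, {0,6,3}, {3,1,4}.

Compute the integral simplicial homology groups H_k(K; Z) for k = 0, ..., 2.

H_0 ≅ Z,  H_1 ≅ Z_2,  H_2 = 0.

Take the total order 0 < 1 < 2 < 3 < 4 < 5 < 6 on the vertex set. Then K (dimension 2) consists of the simplices:

  0-simplices (7): [0], [1], [2], [3], [4], [5], [6]
  1-simplices (18): [0,1], [0,2], [0,3], [0,5], [0,6], [1,2], [1,3], [1,4], [1,6], [2,3], [2,4], [2,5], [2,6], [3,4], [3,5], [3,6], [4,5], [4,6]
  2-simplices (12): [0,1,2], [0,1,6], [0,2,5], [0,3,5], [0,3,6], [1,2,3], [1,3,4], [1,4,6], [2,3,6], [2,4,5], [2,4,6], [3,4,5]

so the chain groups are C_0 ≅ Z^7, C_1 ≅ Z^18, C_2 ≅ Z^12.

∂_1: C_1 → C_0 maps an edge to its endpoints' difference, ∂[p,q] = q − p.
As a 7×18 matrix over Z this has rank 6, with invariant factors (1,1,1,1,1,1).

∂_2: C_2 → C_1 maps a triangle to the signed sum of its edges. For instance
  ∂[1,2,3] = [2,3] − [1,3] + [1,2],
  ∂[2,4,6] = [4,6] − [2,6] + [2,4].
The resulting 18×12 matrix has rank 12, and its Smith normal form has invariant factors (1,1,1,1,1,1,1,1,1,1,1,2).

Reading off H_k = ker ∂_k / im ∂_{k+1}:

  H_0: rank C_0 − rank ∂_1 = 7 − 6 = 1, and the invariant factors of ∂_1 are all 1, so H_0 = Z.
  H_1: rank ker ∂_1 − rank ∂_2 = (18 − 6) − 12 = 0, and ∂_2 has invariant factor 2 > 1, so H_1 = Z_2.
  H_2: rank ker ∂_2 − rank ∂_3 = (12 − 12) − 0 = 0, and there is no ∂_3, so H_2 = 0.

(K is a triangulation of the real projective plane RP^2.)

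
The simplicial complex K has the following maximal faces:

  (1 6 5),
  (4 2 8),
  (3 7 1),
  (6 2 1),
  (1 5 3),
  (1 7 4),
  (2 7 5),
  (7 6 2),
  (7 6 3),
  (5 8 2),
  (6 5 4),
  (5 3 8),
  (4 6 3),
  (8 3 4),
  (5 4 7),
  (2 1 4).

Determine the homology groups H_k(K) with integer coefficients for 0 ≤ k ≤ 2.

Fix the vertex order 1 < 2 < 3 < 4 < 5 < 6 < 7 < 8 and write every simplex with vertices in increasing order. Then dim K = 2 and the simplices of K are:

  0-simplices (8): [1], [2], [3], [4], [5], [6], [7], [8]
  1-simplices (24): (24 of them)
  2-simplices (16): [1,2,4], [1,2,6], [1,3,5], [1,3,7], [1,4,7], [1,5,6], [2,4,8], [2,5,7], [2,5,8], [2,6,7], [3,4,6], [3,4,8], [3,5,8], [3,6,7], [4,5,6], [4,5,7]

so the chain groups are C_0 ≅ Z^8, C_1 ≅ Z^24, C_2 ≅ Z^16.

The boundary map ∂_1: C_1 → C_0 maps an edge to its endpoints' difference, ∂[p,q] = q − p. For instance
  ∂[2,5] = [5] − [2].
As a 8×24 matrix over Z this has rank 7, with invariant factors (1,1,1,1,1,1,1).

∂_2: C_2 → C_1 sends each 2-simplex [p,q,r] to [q,r] − [p,r] + [p,q]. For instance
  ∂[2,6,7] = [6,7] − [2,7] + [2,6],
  ∂[3,5,8] = [5,8] − [3,8] + [3,5].
As a 24×16 matrix over Z this has rank 15, with invariant factors (1,1,1,1,1,1,1,1,1,1,1,1,1,1,1).

From H_k ≅ ker(∂_k) / im(∂_{k+1}) we obtain:

  H_0: rank C_0 − rank ∂_1 = 8 − 7 = 1, and the invariant factors of ∂_1 are all 1, so H_0 ≅ Z.
  H_1: rank ker ∂_1 − rank ∂_2 = (24 − 7) − 15 = 2, and the invariant factors of ∂_2 are all 1, so H_1 ≅ Z^2.
  H_2: rank ker ∂_2 − rank ∂_3 = (16 − 15) − 0 = 1, and there is no ∂_3, so H_2 ≅ Z.

H_0 = Z,  H_1 = Z^2,  H_2 = Z.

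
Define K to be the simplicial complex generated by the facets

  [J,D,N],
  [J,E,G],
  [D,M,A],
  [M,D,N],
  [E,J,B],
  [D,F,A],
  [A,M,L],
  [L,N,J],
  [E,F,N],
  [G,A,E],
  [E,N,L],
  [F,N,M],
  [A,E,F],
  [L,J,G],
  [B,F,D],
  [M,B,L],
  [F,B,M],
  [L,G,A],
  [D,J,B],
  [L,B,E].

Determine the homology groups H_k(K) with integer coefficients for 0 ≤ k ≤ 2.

We work with the vertex ordering A < B < D < E < F < G < J < L < M < N. The simplices of K, each written with vertices in increasing order, are:

  0-simplices (10): A, B, D, E, F, G, J, L, M, N
  1-simplices (30): AD, AE, AF, AG, AL, AM, BD, BE, BF, BJ, BL, BM, DF, DJ, DM, DN, EF, EG, EJ, EL, EN, FM, FN, GJ, GL, JL, JN, LM, LN, MN
  2-simplices (20): ADF, ADM, AEF, AEG, AGL, ALM, BDF, BDJ, BEJ, BEL, BFM, BLM, DJN, DMN, EFN, EGJ, ELN, FMN, GJL, JLN

Hence C_0 ≅ Z^10, C_1 ≅ Z^30, C_2 ≅ Z^20.

∂_1: C_1 → C_0 is given by ∂[p,q] = [q] − [p].
As a 10×30 matrix over Z this has rank 9, with invariant factors (1,1,1,1,1,1,1,1,1).

The boundary map ∂_2: C_2 → C_1 acts by ∂[p,q,r] = [q,r] − [p,r] + [p,q]. For instance
  ∂DMN = MN − DN + DM,
  ∂FMN = MN − FN + FM.
As a 30×20 matrix over Z this has rank 20, with invariant factors (1,1,1,1,1,1,1,1,1,1,1,1,1,1,1,1,1,1,1,2).

Reading off H_k = ker ∂_k / im ∂_{k+1}:

  H_0: rank C_0 − rank ∂_1 = 10 − 9 = 1, and the invariant factors of ∂_1 are all 1, so H_0 = Z.
  H_1: rank ker ∂_1 − rank ∂_2 = (30 − 9) − 20 = 1, and ∂_2 has invariant factor 2 > 1, so H_1 = Z ⊕ Z/2.
  H_2: rank ker ∂_2 − rank ∂_3 = (20 − 20) − 0 = 0, and there is no ∂_3, so H_2 = 0.

(K is a triangulation of the Klein bottle.)

H_0 = Z,  H_1 = Z ⊕ Z/2,  H_2 = 0.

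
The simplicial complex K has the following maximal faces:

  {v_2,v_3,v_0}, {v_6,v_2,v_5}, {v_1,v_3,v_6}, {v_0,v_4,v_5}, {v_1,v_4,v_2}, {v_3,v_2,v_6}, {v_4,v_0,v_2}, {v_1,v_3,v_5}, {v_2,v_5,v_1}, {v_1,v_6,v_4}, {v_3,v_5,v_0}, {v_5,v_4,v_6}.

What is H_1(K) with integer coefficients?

H_1 ≅ Z_2.

Order the vertices as v_0 < v_1 < v_2 < v_3 < v_4 < v_5 < v_6. Listing each simplex with vertices in this order, K has dimension 2 with simplices:

  0-simplices (7): [v_0], [v_1], [v_2], [v_3], [v_4], [v_5], [v_6]
  1-simplices (18): (18 of them)
  2-simplices (12): (12 of them)

Hence C_0 ≅ Z^7, C_1 ≅ Z^18, C_2 ≅ Z^12.

The boundary map ∂_1: C_1 → C_0 is given by ∂[p,q] = [q] − [p].
The resulting 7×18 matrix has rank 6, and its Smith normal form has invariant factors (1,1,1,1,1,1).

Boundary ∂_2: C_2 → C_1 acts by ∂[p,q,r] = [q,r] − [p,r] + [p,q]. For instance
  ∂[v_4,v_5,v_6] = [v_5,v_6] − [v_4,v_6] + [v_4,v_5],
  ∂[v_1,v_3,v_5] = [v_3,v_5] − [v_1,v_5] + [v_1,v_3].
The resulting 18×12 matrix has rank 12, and its Smith normal form has invariant factors (1,1,1,1,1,1,1,1,1,1,1,2).

From H_k ≅ ker(∂_k) / im(∂_{k+1}) we obtain:

  H_1: rank ker ∂_1 − rank ∂_2 = (18 − 6) − 12 = 0, and ∂_2 has invariant factor 2 > 1, so H_1 = Z_2.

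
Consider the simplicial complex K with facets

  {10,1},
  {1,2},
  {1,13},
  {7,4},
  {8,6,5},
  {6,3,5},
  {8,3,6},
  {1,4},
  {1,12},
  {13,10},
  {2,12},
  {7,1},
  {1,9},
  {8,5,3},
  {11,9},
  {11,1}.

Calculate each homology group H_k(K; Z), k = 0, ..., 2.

H_0 = Z^2,  H_1 = Z^4,  H_2 = Z.

Order the vertices as 1 < 2 < 3 < 4 < 5 < 6 < 7 < 8 < 9 < 10 < 11 < 12 < 13. Listing each simplex with vertices in this order, K has dimension 2 with simplices:

  0-simplices (13): [1], [2], [3], [4], [5], [6], [7], [8], [9], [10], [11], [12], [13]
  1-simplices (18): [1,2], [1,4], [1,7], [1,9], [1,10], [1,11], [1,12], [1,13], [2,12], [3,5], [3,6], [3,8], [4,7], [5,6], [5,8], [6,8], [9,11], [10,13]
  2-simplices (4): [3,5,6], [3,5,8], [3,6,8], [5,6,8]

giving chain groups C_0 ≅ Z^13, C_1 ≅ Z^18, C_2 ≅ Z^4.

Boundary ∂_1: C_1 → C_0 maps an edge to its endpoints' difference, ∂[p,q] = q − p. For instance
  ∂[2,12] = [12] − [2].
The 13×18 boundary matrix has rank 11 and Smith normal form diag(1,1,1,1,1,1,1,1,1,1,1).

Boundary ∂_2: C_2 → C_1 maps a triangle to the signed sum of its edges. For instance
  ∂[3,5,6] = [5,6] − [3,6] + [3,5],
  ∂[3,6,8] = [6,8] − [3,8] + [3,6].
This gives a 18×4 integer matrix of rank 3; reducing to Smith normal form yields diagonal entries (1,1,1).

Now H_k = ker ∂_k / im ∂_{k+1}, so:

  H_0: rank C_0 − rank ∂_1 = 13 − 11 = 2, and the invariant factors of ∂_1 are all 1, so H_0 ≅ Z^2.
  H_1: rank ker ∂_1 − rank ∂_2 = (18 − 11) − 3 = 4, and the invariant factors of ∂_2 are all 1, so H_1 ≅ Z^4.
  H_2: rank ker ∂_2 − rank ∂_3 = (4 − 3) − 0 = 1, and there is no ∂_3, so H_2 ≅ Z.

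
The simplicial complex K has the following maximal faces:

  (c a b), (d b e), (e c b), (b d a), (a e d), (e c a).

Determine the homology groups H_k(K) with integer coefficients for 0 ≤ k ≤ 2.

H_0 ≅ Z,  H_1 = 0,  H_2 ≅ Z.

Fix the vertex order a < b < c < d < e and write every simplex with vertices in increasing order. Then dim K = 2 and the simplices of K are:

  0-simplices (5): a, b, c, d, e
  1-simplices (9): ab, ac, ad, ae, bc, bd, be, ce, de
  2-simplices (6): abc, abd, ace, ade, bce, bde

so the chain groups are C_0 ≅ Z^5, C_1 ≅ Z^9, C_2 ≅ Z^6.

∂_1: C_1 → C_0 sends each edge [p,q] (with p < q) to q − p.
This gives a 5×9 integer matrix of rank 4; reducing to Smith normal form yields diagonal entries (1,1,1,1).

Boundary ∂_2: C_2 → C_1 sends each 2-simplex [p,q,r] to [q,r] − [p,r] + [p,q]. For instance
  ∂bce = ce − be + bc,
  ∂abd = bd − ad + ab.
This gives a 9×6 integer matrix of rank 5; reducing to Smith normal form yields diagonal entries (1,1,1,1,1).

Reading off H_k = ker ∂_k / im ∂_{k+1}:

  H_0: rank C_0 − rank ∂_1 = 5 − 4 = 1, and the invariant factors of ∂_1 are all 1, so H_0 ≅ Z.
  H_1: rank ker ∂_1 − rank ∂_2 = (9 − 4) − 5 = 0, and the invariant factors of ∂_2 are all 1, so H_1 ≅ 0.
  H_2: rank ker ∂_2 − rank ∂_3 = (6 − 5) − 0 = 1, and there is no ∂_3, so H_2 ≅ Z.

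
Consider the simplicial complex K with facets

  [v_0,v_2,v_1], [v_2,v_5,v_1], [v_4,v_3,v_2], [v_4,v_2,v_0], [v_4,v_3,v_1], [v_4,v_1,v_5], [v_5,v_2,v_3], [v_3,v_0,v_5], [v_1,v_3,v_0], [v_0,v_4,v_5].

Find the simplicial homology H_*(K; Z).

H_0 ≅ Z,  H_1 ≅ Z/2,  H_2 = 0.

Take the total order v_0 < v_1 < v_2 < v_3 < v_4 < v_5 on the vertex set. Then K (dimension 2) consists of the simplices:

  0-simplices (6): [v_0], [v_1], [v_2], [v_3], [v_4], [v_5]
  1-simplices (15): (15 of them)
  2-simplices (10): [v_0,v_1,v_2], [v_0,v_1,v_3], [v_0,v_2,v_4], [v_0,v_3,v_5], [v_0,v_4,v_5], [v_1,v_2,v_5], [v_1,v_3,v_4], [v_1,v_4,v_5], [v_2,v_3,v_4], [v_2,v_3,v_5]

giving chain groups C_0 ≅ Z^6, C_1 ≅ Z^15, C_2 ≅ Z^10.

Boundary ∂_1: C_1 → C_0 is given by ∂[p,q] = [q] − [p].
As a 6×15 matrix over Z this has rank 5, with invariant factors (1,1,1,1,1).

Boundary ∂_2: C_2 → C_1 acts by ∂[p,q,r] = [q,r] − [p,r] + [p,q]. For instance
  ∂[v_0,v_1,v_3] = [v_1,v_3] − [v_0,v_3] + [v_0,v_1],
  ∂[v_2,v_3,v_5] = [v_3,v_5] − [v_2,v_5] + [v_2,v_3].
This gives a 15×10 integer matrix of rank 10; reducing to Smith normal form yields diagonal entries (1,1,1,1,1,1,1,1,1,2).

Reading off H_k = ker ∂_k / im ∂_{k+1}:

  H_0: rank C_0 − rank ∂_1 = 6 − 5 = 1, and the invariant factors of ∂_1 are all 1, so H_0 ≅ Z.
  H_1: rank ker ∂_1 − rank ∂_2 = (15 − 5) − 10 = 0, and ∂_2 has invariant factor 2 > 1, so H_1 ≅ Z/2.
  H_2: rank ker ∂_2 − rank ∂_3 = (10 − 10) − 0 = 0, and there is no ∂_3, so H_2 ≅ 0.

(K is a triangulation of the real projective plane RP^2.)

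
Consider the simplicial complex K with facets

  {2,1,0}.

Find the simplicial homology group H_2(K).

H_2 ≅ 0.

Fix the vertex order 0 < 1 < 2 and write every simplex with vertices in increasing order. Then dim K = 2 and the simplices of K are:

  0-simplices (3): [0], [1], [2]
  1-simplices (3): [0,1], [0,2], [1,2]
  2-simplices (1): [0,1,2]

Hence C_0 ≅ Z^3, C_1 ≅ Z^3, C_2 ≅ Z^1.

The boundary map ∂_1: C_1 → C_0 sends each edge [p,q] (with p < q) to q − p.
As a 3×3 matrix over Z this has rank 2, with invariant factors (1,1).

Boundary ∂_2: C_2 → C_1 maps a triangle to the signed sum of its edges. For instance
  ∂[0,1,2] = [1,2] − [0,2] + [0,1].
This gives a 3×1 integer matrix of rank 1; reducing to Smith normal form yields diagonal entries (1).

Reading off H_k = ker ∂_k / im ∂_{k+1}:

  H_2: rank ker ∂_2 − rank ∂_3 = (1 − 1) − 0 = 0, and there is no ∂_3, so H_2 = 0.

(K is a triangulation of the 2-simplex.)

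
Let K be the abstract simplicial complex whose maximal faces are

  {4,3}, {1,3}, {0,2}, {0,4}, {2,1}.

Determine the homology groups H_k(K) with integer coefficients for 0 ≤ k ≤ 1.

Fix the vertex order 0 < 1 < 2 < 3 < 4 and write every simplex with vertices in increasing order. Then dim K = 1 and the simplices of K are:

  0-simplices (5): [0], [1], [2], [3], [4]
  1-simplices (5): [0,2], [0,4], [1,2], [1,3], [3,4]

giving chain groups C_0 ≅ Z^5, C_1 ≅ Z^5.

The boundary map ∂_1: C_1 → C_0 maps an edge to its endpoints' difference, ∂[p,q] = q − p.
This gives a 5×5 integer matrix of rank 4; reducing to Smith normal form yields diagonal entries (1,1,1,1).

Reading off H_k = ker ∂_k / im ∂_{k+1}:

  H_0: rank C_0 − rank ∂_1 = 5 − 4 = 1, and the invariant factors of ∂_1 are all 1, so H_0 ≅ Z.
  H_1: rank ker ∂_1 − rank ∂_2 = (5 − 4) − 0 = 1, and there is no ∂_2, so H_1 ≅ Z.

H_0 ≅ Z,  H_1 ≅ Z.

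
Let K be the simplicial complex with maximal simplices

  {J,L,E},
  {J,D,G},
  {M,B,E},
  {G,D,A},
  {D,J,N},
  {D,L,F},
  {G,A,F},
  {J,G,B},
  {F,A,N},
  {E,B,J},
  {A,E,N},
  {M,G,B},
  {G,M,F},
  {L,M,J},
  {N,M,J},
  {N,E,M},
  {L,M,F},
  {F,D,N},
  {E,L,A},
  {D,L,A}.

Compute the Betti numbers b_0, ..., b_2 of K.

Order the vertices as A < B < D < E < F < G < J < L < M < N. Listing each simplex with vertices in this order, K has dimension 2 with simplices:

  0-simplices (10): A, B, D, E, F, G, J, L, M, N
  1-simplices (30): AD, AE, AF, AG, AL, AN, BE, BG, BJ, BM, DF, DG, DJ, DL, DN, EJ, EL, EM, EN, FG, FL, FM, FN, GJ, GM, JL, JM, JN, LM, MN
  2-simplices (20): ADG, ADL, AEL, AEN, AFG, AFN, BEJ, BEM, BGJ, BGM, DFL, DFN, DGJ, DJN, EJL, EMN, FGM, FLM, JLM, JMN

giving chain groups C_0 ≅ Z^10, C_1 ≅ Z^30, C_2 ≅ Z^20.

The boundary map ∂_1: C_1 → C_0 is given by ∂[p,q] = [q] − [p].
The 10×30 boundary matrix has rank 9 and Smith normal form diag(1,1,1,1,1,1,1,1,1).

∂_2: C_2 → C_1 sends each 2-simplex [p,q,r] to [q,r] − [p,r] + [p,q]. For instance
  ∂ADL = DL − AL + AD,
  ∂FGM = GM − FM + FG.
As a 30×20 matrix over Z this has rank 20, with invariant factors (1,1,1,1,1,1,1,1,1,1,1,1,1,1,1,1,1,1,1,2).

Reading off H_k = ker ∂_k / im ∂_{k+1}:

  H_0: rank C_0 − rank ∂_1 = 10 − 9 = 1, and the invariant factors of ∂_1 are all 1, so H_0 ≅ Z.
  H_1: rank ker ∂_1 − rank ∂_2 = (30 − 9) − 20 = 1, and ∂_2 has invariant factor 2 > 1, so H_1 ≅ Z ⊕ Z/2Z.
  H_2: rank ker ∂_2 − rank ∂_3 = (20 − 20) − 0 = 0, and there is no ∂_3, so H_2 ≅ 0.

As a check, the Euler characteristic is 10 − 30 + 20 = 0, which agrees with 1 − 1 + 0 = 0.

Hence the Betti numbers are b_0 = 1, b_1 = 1, b_2 = 0.

b_0 = 1, b_1 = 1, b_2 = 0.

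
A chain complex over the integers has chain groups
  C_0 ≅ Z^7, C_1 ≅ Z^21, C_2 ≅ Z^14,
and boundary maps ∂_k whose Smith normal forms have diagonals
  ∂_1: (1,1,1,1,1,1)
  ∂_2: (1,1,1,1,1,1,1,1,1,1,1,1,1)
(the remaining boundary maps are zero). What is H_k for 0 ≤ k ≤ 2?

H_0 ≅ Z,  H_1 ≅ Z^2,  H_2 ≅ Z.

H_0: b_0 = 7 − 0 − 6 = 1; torsion from ∂_1 factors > 1: none. So H_0 ≅ Z.
H_1: b_1 = 21 − 6 − 13 = 2; torsion from ∂_2 factors > 1: none. So H_1 ≅ Z^2.
H_2: b_2 = 14 − 13 − 0 = 1; torsion from ∂_3 factors > 1: none. So H_2 ≅ Z.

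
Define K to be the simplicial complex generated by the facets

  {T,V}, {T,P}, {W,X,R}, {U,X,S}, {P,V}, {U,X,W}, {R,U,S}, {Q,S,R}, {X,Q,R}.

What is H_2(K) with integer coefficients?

H_2 ≅ 0.

Take the total order P < Q < R < S < T < U < V < W < X on the vertex set. Then K (dimension 2) consists of the simplices:

  0-simplices (9): P, Q, R, S, T, U, V, W, X
  1-simplices (15): PT, PV, QR, QS, QX, RS, RU, RW, RX, SU, SX, TV, UW, UX, WX
  2-simplices (6): QRS, QRX, RSU, RWX, SUX, UWX

giving chain groups C_0 ≅ Z^9, C_1 ≅ Z^15, C_2 ≅ Z^6.

Boundary ∂_1: C_1 → C_0 maps an edge to its endpoints' difference, ∂[p,q] = q − p. For instance
  ∂RU = U − R.
The resulting 9×15 matrix has rank 7, and its Smith normal form has invariant factors (1,1,1,1,1,1,1).

Boundary ∂_2: C_2 → C_1 sends each 2-simplex [p,q,r] to [q,r] − [p,r] + [p,q]. For instance
  ∂QRS = RS − QS + QR,
  ∂SUX = UX − SX + SU.
The resulting 15×6 matrix has rank 6, and its Smith normal form has invariant factors (1,1,1,1,1,1).

Now H_k = ker ∂_k / im ∂_{k+1}, so:

  H_2: rank ker ∂_2 − rank ∂_3 = (6 − 6) − 0 = 0, and there is no ∂_3, so H_2 ≅ 0.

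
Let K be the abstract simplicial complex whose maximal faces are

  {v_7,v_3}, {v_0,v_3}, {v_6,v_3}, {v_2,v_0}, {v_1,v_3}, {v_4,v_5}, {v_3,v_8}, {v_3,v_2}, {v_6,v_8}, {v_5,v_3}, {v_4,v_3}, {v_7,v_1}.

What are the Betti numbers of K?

b_0 = 1, b_1 = 4.

Order the vertices as v_0 < v_1 < v_2 < v_3 < v_4 < v_5 < v_6 < v_7 < v_8. Listing each simplex with vertices in this order, K has dimension 1 with simplices:

  0-simplices (9): [v_0], [v_1], [v_2], [v_3], [v_4], [v_5], [v_6], [v_7], [v_8]
  1-simplices (12): [v_0,v_2], [v_0,v_3], [v_1,v_3], [v_1,v_7], [v_2,v_3], [v_3,v_4], [v_3,v_5], [v_3,v_6], [v_3,v_7], [v_3,v_8], [v_4,v_5], [v_6,v_8]

so the chain groups are C_0 ≅ Z^9, C_1 ≅ Z^12.

∂_1: C_1 → C_0 sends each edge [p,q] (with p < q) to q − p. For instance
  ∂[v_0,v_2] = [v_2] − [v_0].
As a 9×12 matrix over Z this has rank 8, with invariant factors (1,1,1,1,1,1,1,1).

Now H_k = ker ∂_k / im ∂_{k+1}, so:

  H_0: rank C_0 − rank ∂_1 = 9 − 8 = 1, and the invariant factors of ∂_1 are all 1, so H_0 = Z.
  H_1: rank ker ∂_1 − rank ∂_2 = (12 − 8) − 0 = 4, and there is no ∂_2, so H_1 = Z^4.

As a check, the Euler characteristic is 9 − 12 = -3, which agrees with 1 − 4 = -3.
(K is a triangulation of a wedge of 4 circles.)

Hence the Betti numbers are b_0 = 1, b_1 = 4.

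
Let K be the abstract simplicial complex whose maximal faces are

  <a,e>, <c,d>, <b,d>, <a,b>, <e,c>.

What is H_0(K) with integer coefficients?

H_0 = Z.

We work with the vertex ordering a < b < c < d < e. The simplices of K, each written with vertices in increasing order, are:

  0-simplices (5): a, b, c, d, e
  1-simplices (5): ab, ae, bd, cd, ce

so the chain groups are C_0 ≅ Z^5, C_1 ≅ Z^5.

The boundary map ∂_1: C_1 → C_0 maps an edge to its endpoints' difference, ∂[p,q] = q − p.
The resulting 5×5 matrix has rank 4, and its Smith normal form has invariant factors (1,1,1,1).

Computing H_k = (kernel of ∂_k) / (image of ∂_{k+1}):

  H_0: rank C_0 − rank ∂_1 = 5 − 4 = 1, and the invariant factors of ∂_1 are all 1, so H_0 = Z.

(K is a triangulation of the circle S^1.)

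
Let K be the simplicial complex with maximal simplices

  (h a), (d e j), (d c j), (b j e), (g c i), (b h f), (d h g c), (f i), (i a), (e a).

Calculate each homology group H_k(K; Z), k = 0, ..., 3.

Take the total order a < b < c < d < e < f < g < h < i < j on the vertex set. Then K (dimension 3) consists of the simplices:

  0-simplices (10): a, b, c, d, e, f, g, h, i, j
  1-simplices (21): ae, ah, ai, be, bf, bh, bj, cd, cg, ch, ci, cj, de, dg, dh, dj, ej, fh, fi, gh, gi
  2-simplices (9): bej, bfh, cdg, cdh, cdj, cgh, cgi, dej, dgh
  3-simplices (1): cdgh

Hence C_0 ≅ Z^10, C_1 ≅ Z^21, C_2 ≅ Z^9, C_3 ≅ Z^1.

Boundary ∂_1: C_1 → C_0 sends each edge [p,q] (with p < q) to q − p. For instance
  ∂ae = e − a.
The resulting 10×21 matrix has rank 9, and its Smith normal form has invariant factors (1,1,1,1,1,1,1,1,1).

∂_2: C_2 → C_1 sends each 2-simplex [p,q,r] to [q,r] − [p,r] + [p,q]. For instance
  ∂cgh = gh − ch + cg,
  ∂cdh = dh − ch + cd.
This gives a 21×9 integer matrix of rank 8; reducing to Smith normal form yields diagonal entries (1,1,1,1,1,1,1,1).

∂_3: C_3 → C_2 sends each 3-simplex σ to the alternating sum Σ_i (−1)^i (σ with its i-th vertex removed). For instance
  ∂cdgh = dgh − cgh + cdh − cdg.
This gives a 9×1 integer matrix of rank 1; reducing to Smith normal form yields diagonal entries (1).

From H_k ≅ ker(∂_k) / im(∂_{k+1}) we obtain:

  H_0: rank C_0 − rank ∂_1 = 10 − 9 = 1, and the invariant factors of ∂_1 are all 1, so H_0 = Z.
  H_1: rank ker ∂_1 − rank ∂_2 = (21 − 9) − 8 = 4, and the invariant factors of ∂_2 are all 1, so H_1 = Z^4.
  H_2: rank ker ∂_2 − rank ∂_3 = (9 − 8) − 1 = 0, and the invariant factors of ∂_3 are all 1, so H_2 = 0.
  H_3: rank ker ∂_3 − rank ∂_4 = (1 − 1) − 0 = 0, and there is no ∂_4, so H_3 = 0.

As a check, the Euler characteristic is 10 − 21 + 9 − 1 = -3, which agrees with 1 − 4 + 0 − 0 = -3.

H_0 ≅ Z,  H_1 ≅ Z^4,  H_2 = 0,  H_3 = 0.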